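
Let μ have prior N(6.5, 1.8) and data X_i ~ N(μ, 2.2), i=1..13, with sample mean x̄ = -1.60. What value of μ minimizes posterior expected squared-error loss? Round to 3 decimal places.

-0.904

Posterior for μ is Normal. Precision-weighted mean: (1/1.8·6.5 + 13/2.2·-1.60) / (1/1.8 + 13/2.2) = -0.904.
A Normal posterior is symmetric, so mode = mean.
Squared-error loss ⇒ the optimal estimator is the posterior mean.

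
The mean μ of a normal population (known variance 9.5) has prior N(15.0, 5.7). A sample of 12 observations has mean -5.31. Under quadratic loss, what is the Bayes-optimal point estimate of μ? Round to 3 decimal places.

-2.833

Posterior for μ is Normal. Precision-weighted mean: (1/5.7·15.0 + 12/9.5·-5.31) / (1/5.7 + 12/9.5) = -2.833.
A Normal posterior is symmetric, so mode = mean.
Quadratic loss ⇒ the optimal estimator is the posterior mean.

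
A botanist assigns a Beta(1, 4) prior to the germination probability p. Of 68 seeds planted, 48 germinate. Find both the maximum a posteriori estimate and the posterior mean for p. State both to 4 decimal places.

p_MAP = 0.6761, E[p|data] = 0.6712

Posterior: Beta(1+48, 4+20) = Beta(49, 24).
Mode = (49−1)/(49+24−2) = 48/71 = 0.6761.
Mean = 49/(49+24) = 49/73 = 0.6712.
The posterior is left-skewed, so the mode exceeds the mean.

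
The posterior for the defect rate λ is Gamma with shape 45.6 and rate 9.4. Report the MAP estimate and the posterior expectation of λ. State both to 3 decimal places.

Mode = (α−1)/β = 44.6/9.4 = 4.745.
Mean = α/β = 45.6/9.4 = 4.851.
Mean > mode: the posterior has a right tail.

λ_MAP = 4.745, E[λ|data] = 4.851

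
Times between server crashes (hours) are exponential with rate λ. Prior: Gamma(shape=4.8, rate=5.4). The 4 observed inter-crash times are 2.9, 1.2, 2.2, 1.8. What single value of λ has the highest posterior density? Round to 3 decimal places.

0.578

Σ times = 8.1. Posterior: Gamma(shape = 4.8+4 = 8.8, rate = 5.4+8.1 = 13.5).
Mode = (α−1)/β = 7.8/13.5 = 0.578.
Mean = α/β = 8.8/13.5 = 0.652.
This is the posterior mode — the MAP estimate.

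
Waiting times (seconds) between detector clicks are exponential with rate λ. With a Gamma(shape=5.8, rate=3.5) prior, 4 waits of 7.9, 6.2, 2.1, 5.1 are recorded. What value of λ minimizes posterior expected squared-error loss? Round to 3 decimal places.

Σ times = 21.3. Posterior: Gamma(shape = 5.8+4 = 9.8, rate = 3.5+21.3 = 24.8).
Mode = (α−1)/β = 8.8/24.8 = 0.355.
Mean = α/β = 9.8/24.8 = 0.395.
Squared-error loss ⇒ the optimal estimator is the posterior mean.

0.395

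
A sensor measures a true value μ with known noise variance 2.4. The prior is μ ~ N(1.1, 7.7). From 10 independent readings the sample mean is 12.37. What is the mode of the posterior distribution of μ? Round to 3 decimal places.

12.029

Posterior for μ is Normal. Precision-weighted mean: (1/7.7·1.1 + 10/2.4·12.37) / (1/7.7 + 10/2.4) = 12.029.
A Normal posterior is symmetric, so mode = mean.
This is the posterior mode — the MAP estimate.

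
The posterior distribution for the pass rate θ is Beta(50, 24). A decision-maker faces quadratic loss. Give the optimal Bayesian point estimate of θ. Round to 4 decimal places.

0.6757

Mode = (50−1)/(50+24−2) = 49/72 = 0.6806.
Mean = 50/(50+24) = 50/74 = 0.6757.
Quadratic loss ⇒ the optimal estimator is the posterior mean.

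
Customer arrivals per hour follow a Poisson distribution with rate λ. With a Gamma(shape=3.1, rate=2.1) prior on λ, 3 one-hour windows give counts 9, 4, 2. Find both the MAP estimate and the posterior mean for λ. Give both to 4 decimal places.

MAP = 3.3529, posterior mean = 3.5490

Σ counts = 15. Posterior: Gamma(shape = 3.1+15 = 18.1, rate = 2.1+3 = 5.1).
Mode = (α−1)/β = 17.1/5.1 = 3.3529.
Mean = α/β = 18.1/5.1 = 3.5490.
The mean is pulled above the mode by the posterior's right skew.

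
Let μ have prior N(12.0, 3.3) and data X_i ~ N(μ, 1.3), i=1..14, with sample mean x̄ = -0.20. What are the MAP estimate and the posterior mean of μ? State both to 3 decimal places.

μ_MAP = 0.134, E[μ|data] = 0.134

Posterior for μ is Normal. Precision-weighted mean: (1/3.3·12.0 + 14/1.3·-0.20) / (1/3.3 + 14/1.3) = 0.134.
A Normal posterior is symmetric, so mode = mean.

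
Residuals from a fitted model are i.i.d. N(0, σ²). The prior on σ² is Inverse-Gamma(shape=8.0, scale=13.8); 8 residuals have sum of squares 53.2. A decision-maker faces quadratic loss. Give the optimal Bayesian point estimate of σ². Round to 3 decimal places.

3.673

Posterior: Inverse-Gamma(shape = 8.0+8/2 = 12.0, scale = 13.8+53.2/2 = 40.4).
Mode = β/(α+1) = 40.4/13.0 = 3.108.
Mean = β/(α−1) = 40.4/11.0 = 3.673.
Quadratic loss ⇒ the optimal estimator is the posterior mean.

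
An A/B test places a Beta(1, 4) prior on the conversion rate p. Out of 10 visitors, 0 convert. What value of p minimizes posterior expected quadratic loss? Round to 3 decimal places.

0.067

Posterior: Beta(1+0, 4+10) = Beta(1, 14).
Since α = 1 ≤ 1 and β > 1, the Beta density is monotone decreasing on [0,1]; the mode is at 0.
Mean = 1/(1+14) = 0.067.
Quadratic loss ⇒ the optimal estimator is the posterior mean.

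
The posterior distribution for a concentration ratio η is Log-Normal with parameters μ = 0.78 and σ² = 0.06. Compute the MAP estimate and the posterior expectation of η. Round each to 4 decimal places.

Mode = exp(μ − σ²) = exp(0.72) = 2.0544.
Mean = exp(μ + σ²/2) = exp(0.810) = 2.2479.
Right-skewed posterior ⇒ mode < mean.

MAP = 2.0544; posterior mean = 2.2479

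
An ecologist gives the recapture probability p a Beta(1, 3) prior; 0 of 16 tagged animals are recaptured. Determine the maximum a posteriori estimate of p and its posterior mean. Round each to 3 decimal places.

MAP: 0.000. Posterior mean: 0.050.

Posterior: Beta(1+0, 3+16) = Beta(1, 19).
Since α = 1 ≤ 1 and β > 1, the Beta density is monotone decreasing on [0,1]; the mode is at 0.
Mean = 1/(1+19) = 0.050.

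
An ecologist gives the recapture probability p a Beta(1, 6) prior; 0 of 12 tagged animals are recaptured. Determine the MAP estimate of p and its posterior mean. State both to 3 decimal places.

p_MAP = 0.000, E[p|data] = 0.053

Posterior: Beta(1+0, 6+12) = Beta(1, 18).
Since α = 1 ≤ 1 and β > 1, the Beta density is monotone decreasing on [0,1]; the mode is at 0.
Mean = 1/(1+18) = 0.053.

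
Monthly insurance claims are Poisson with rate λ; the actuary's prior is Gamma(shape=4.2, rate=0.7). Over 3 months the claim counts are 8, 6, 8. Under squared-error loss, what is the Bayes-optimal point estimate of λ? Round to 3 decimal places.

7.081

Σ counts = 22. Posterior: Gamma(shape = 4.2+22 = 26.2, rate = 0.7+3 = 3.7).
Mode = (α−1)/β = 25.2/3.7 = 6.811.
Mean = α/β = 26.2/3.7 = 7.081.
Squared-error loss ⇒ the optimal estimator is the posterior mean.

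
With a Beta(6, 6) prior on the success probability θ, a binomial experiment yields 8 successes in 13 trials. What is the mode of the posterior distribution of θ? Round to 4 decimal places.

0.5652

Posterior: Beta(6+8, 6+5) = Beta(14, 11).
Mode = (14−1)/(14+11−2) = 13/23 = 0.5652.
Mean = 14/(14+11) = 14/25 = 0.5600.
This is the posterior mode — the MAP estimate.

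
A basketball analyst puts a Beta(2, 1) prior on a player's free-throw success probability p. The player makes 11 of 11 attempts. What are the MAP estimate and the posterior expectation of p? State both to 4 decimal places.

Posterior: Beta(2+11, 1+0) = Beta(13, 1).
Since β = 1 ≤ 1 and α > 1, the Beta density is monotone increasing on [0,1]; the mode is at 1.
Mean = 13/(13+1) = 0.9286.
Mode > mean: the posterior has a left tail.

MAP: 1.0000. Posterior mean: 0.9286.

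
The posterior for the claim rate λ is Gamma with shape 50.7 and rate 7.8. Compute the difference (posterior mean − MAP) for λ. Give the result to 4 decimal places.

0.1282

Mode = (α−1)/β = 49.7/7.8 = 6.3718.
Mean = α/β = 50.7/7.8 = 6.5000.
Difference = 6.5000 − 6.3718 = 0.1282.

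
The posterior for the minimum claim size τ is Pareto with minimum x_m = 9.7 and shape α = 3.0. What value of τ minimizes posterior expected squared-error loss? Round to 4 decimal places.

14.5500

The Pareto density is strictly decreasing on [x_m, ∞), so the mode is x_m = 9.7000.
Mean = α·x_m/(α−1) = 3.0·9.7/2.0 = 14.5500.
Squared-error loss ⇒ the optimal estimator is the posterior mean.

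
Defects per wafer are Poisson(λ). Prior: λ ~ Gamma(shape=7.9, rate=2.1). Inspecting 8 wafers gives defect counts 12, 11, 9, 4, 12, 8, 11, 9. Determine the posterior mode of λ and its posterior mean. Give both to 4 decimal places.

Σ counts = 76. Posterior: Gamma(shape = 7.9+76 = 83.9, rate = 2.1+8 = 10.1).
Mode = (α−1)/β = 82.9/10.1 = 8.2079.
Mean = α/β = 83.9/10.1 = 8.3069.

MAP: 8.2079. Posterior mean: 8.3069.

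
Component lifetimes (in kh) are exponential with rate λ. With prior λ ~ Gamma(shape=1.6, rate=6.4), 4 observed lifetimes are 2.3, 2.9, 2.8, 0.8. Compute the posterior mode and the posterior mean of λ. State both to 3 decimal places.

Σ times = 8.8. Posterior: Gamma(shape = 1.6+4 = 5.6, rate = 6.4+8.8 = 15.2).
Mode = (α−1)/β = 4.6/15.2 = 0.303.
Mean = α/β = 5.6/15.2 = 0.368.
The posterior is right-skewed, so the mean exceeds the mode.

MAP = 0.303; posterior mean = 0.368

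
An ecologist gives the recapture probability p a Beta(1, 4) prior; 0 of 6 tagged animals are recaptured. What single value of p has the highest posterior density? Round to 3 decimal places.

Posterior: Beta(1+0, 4+6) = Beta(1, 10).
Since α = 1 ≤ 1 and β > 1, the Beta density is monotone decreasing on [0,1]; the mode is at 0.
Mean = 1/(1+10) = 0.091.
This is the posterior mode — the MAP estimate.

0.000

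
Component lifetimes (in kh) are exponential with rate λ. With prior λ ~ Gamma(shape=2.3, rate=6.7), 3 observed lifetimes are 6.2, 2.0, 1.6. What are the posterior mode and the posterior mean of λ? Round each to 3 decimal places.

MAP: 0.261. Posterior mean: 0.321.

Σ times = 9.8. Posterior: Gamma(shape = 2.3+3 = 5.3, rate = 6.7+9.8 = 16.5).
Mode = (α−1)/β = 4.3/16.5 = 0.261.
Mean = α/β = 5.3/16.5 = 0.321.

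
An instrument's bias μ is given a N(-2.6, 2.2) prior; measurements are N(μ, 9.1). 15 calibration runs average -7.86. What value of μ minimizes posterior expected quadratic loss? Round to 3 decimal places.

Posterior for μ is Normal. Precision-weighted mean: (1/2.2·-2.6 + 15/9.1·-7.86) / (1/2.2 + 15/9.1) = -6.723.
A Normal posterior is symmetric, so mode = mean.
Quadratic loss ⇒ the optimal estimator is the posterior mean.

-6.723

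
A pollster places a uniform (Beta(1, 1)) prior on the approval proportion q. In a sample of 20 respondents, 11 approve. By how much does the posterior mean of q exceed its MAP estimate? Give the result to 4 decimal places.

Posterior: Beta(1+11, 1+9) = Beta(12, 10).
Mode = (12−1)/(12+10−2) = 11/20 = 0.5500.
Mean = 12/(12+10) = 12/22 = 0.5455.
Difference = 0.5455 − 0.5500 = -0.0045.
The mean is pulled below the mode by the posterior's left skew.

-0.0045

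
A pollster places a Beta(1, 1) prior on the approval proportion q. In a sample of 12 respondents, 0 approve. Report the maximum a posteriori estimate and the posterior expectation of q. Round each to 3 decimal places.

q_MAP = 0.000, E[q|data] = 0.071

Posterior: Beta(1+0, 1+12) = Beta(1, 13).
Since α = 1 ≤ 1 and β > 1, the Beta density is monotone decreasing on [0,1]; the mode is at 0.
Mean = 1/(1+13) = 0.071.
Right-skewed posterior ⇒ mode < mean.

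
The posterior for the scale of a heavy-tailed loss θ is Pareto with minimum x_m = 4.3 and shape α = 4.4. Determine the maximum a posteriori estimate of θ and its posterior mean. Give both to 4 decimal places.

The Pareto density is strictly decreasing on [x_m, ∞), so the mode is x_m = 4.3000.
Mean = α·x_m/(α−1) = 4.4·4.3/3.4 = 5.5647.

MAP: 4.3000. Posterior mean: 5.5647.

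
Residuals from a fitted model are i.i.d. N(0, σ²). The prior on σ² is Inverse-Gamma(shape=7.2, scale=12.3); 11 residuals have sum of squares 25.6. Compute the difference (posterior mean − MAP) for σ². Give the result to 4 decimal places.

0.3132

Posterior: Inverse-Gamma(shape = 7.2+11/2 = 12.7, scale = 12.3+25.6/2 = 25.1).
Mode = β/(α+1) = 25.1/13.7 = 1.8321.
Mean = β/(α−1) = 25.1/11.7 = 2.1453.
Difference = 2.1453 − 1.8321 = 0.3132.
Mean > mode: the posterior has a right tail.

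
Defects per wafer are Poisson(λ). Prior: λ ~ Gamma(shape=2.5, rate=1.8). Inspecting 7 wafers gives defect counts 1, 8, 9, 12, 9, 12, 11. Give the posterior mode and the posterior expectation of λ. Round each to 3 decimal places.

Σ counts = 62. Posterior: Gamma(shape = 2.5+62 = 64.5, rate = 1.8+7 = 8.8).
Mode = (α−1)/β = 63.5/8.8 = 7.216.
Mean = α/β = 64.5/8.8 = 7.330.
Right-skewed posterior ⇒ mode < mean.

MAP = 7.216, posterior mean = 7.330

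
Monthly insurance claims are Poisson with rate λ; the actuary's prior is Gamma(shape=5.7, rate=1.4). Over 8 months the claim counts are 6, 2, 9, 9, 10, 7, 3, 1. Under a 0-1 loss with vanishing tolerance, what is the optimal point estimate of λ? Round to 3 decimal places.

5.500

Σ counts = 47. Posterior: Gamma(shape = 5.7+47 = 52.7, rate = 1.4+8 = 9.4).
Mode = (α−1)/β = 51.7/9.4 = 5.500.
Mean = α/β = 52.7/9.4 = 5.606.
This is the posterior mode — the MAP estimate.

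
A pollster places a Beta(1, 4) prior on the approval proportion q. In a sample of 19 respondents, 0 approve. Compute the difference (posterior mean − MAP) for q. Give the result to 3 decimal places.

0.042

Posterior: Beta(1+0, 4+19) = Beta(1, 23).
Since α = 1 ≤ 1 and β > 1, the Beta density is monotone decreasing on [0,1]; the mode is at 0.
Mean = 1/(1+23) = 0.042.
Difference = 0.042 − 0.000 = 0.042.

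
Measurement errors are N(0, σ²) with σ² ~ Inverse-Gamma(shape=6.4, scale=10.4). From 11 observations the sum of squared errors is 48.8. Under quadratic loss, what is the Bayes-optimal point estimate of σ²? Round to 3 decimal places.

Posterior: Inverse-Gamma(shape = 6.4+11/2 = 11.9, scale = 10.4+48.8/2 = 34.8).
Mode = β/(α+1) = 34.8/12.9 = 2.698.
Mean = β/(α−1) = 34.8/10.9 = 3.193.
Quadratic loss ⇒ the optimal estimator is the posterior mean.

3.193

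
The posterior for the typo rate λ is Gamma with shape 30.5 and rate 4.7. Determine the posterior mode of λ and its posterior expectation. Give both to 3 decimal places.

λ_MAP = 6.277, E[λ|data] = 6.489

Mode = (α−1)/β = 29.5/4.7 = 6.277.
Mean = α/β = 30.5/4.7 = 6.489.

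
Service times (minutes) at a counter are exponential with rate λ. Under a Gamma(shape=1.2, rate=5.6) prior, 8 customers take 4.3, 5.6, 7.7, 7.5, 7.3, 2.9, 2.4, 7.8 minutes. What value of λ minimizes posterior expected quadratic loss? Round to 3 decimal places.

0.180

Σ times = 45.5. Posterior: Gamma(shape = 1.2+8 = 9.2, rate = 5.6+45.5 = 51.1).
Mode = (α−1)/β = 8.2/51.1 = 0.160.
Mean = α/β = 9.2/51.1 = 0.180.
Quadratic loss ⇒ the optimal estimator is the posterior mean.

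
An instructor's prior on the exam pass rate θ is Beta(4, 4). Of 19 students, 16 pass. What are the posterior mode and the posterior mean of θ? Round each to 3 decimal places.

MAP = 0.760, posterior mean = 0.741

Posterior: Beta(4+16, 4+3) = Beta(20, 7).
Mode = (20−1)/(20+7−2) = 19/25 = 0.760.
Mean = 20/(20+7) = 20/27 = 0.741.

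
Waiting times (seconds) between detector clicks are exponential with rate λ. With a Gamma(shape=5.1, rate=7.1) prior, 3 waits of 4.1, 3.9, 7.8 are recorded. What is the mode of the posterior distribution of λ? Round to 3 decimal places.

Σ times = 15.8. Posterior: Gamma(shape = 5.1+3 = 8.1, rate = 7.1+15.8 = 22.9).
Mode = (α−1)/β = 7.1/22.9 = 0.310.
Mean = α/β = 8.1/22.9 = 0.354.
This is the posterior mode — the MAP estimate.

0.310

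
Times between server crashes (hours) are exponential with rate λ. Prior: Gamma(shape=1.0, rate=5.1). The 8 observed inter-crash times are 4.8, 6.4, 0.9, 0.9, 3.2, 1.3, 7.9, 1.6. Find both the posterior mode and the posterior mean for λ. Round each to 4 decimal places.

MAP = 0.2492, posterior mean = 0.2804

Σ times = 27.0. Posterior: Gamma(shape = 1.0+8 = 9.0, rate = 5.1+27.0 = 32.1).
Mode = (α−1)/β = 8.0/32.1 = 0.2492.
Mean = α/β = 9.0/32.1 = 0.2804.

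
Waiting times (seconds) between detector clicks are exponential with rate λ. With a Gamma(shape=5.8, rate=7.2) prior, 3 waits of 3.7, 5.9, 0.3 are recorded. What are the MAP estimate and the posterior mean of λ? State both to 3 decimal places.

Σ times = 9.9. Posterior: Gamma(shape = 5.8+3 = 8.8, rate = 7.2+9.9 = 17.1).
Mode = (α−1)/β = 7.8/17.1 = 0.456.
Mean = α/β = 8.8/17.1 = 0.515.
Right-skewed posterior ⇒ mode < mean.

MAP = 0.456; posterior mean = 0.515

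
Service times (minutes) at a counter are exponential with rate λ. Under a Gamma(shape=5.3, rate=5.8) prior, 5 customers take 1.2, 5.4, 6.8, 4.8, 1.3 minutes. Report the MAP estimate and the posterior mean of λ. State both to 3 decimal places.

Σ times = 19.5. Posterior: Gamma(shape = 5.3+5 = 10.3, rate = 5.8+19.5 = 25.3).
Mode = (α−1)/β = 9.3/25.3 = 0.368.
Mean = α/β = 10.3/25.3 = 0.407.

MAP: 0.368. Posterior mean: 0.407.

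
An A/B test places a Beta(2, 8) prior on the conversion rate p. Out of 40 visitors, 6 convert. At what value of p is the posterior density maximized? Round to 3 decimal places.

0.146

Posterior: Beta(2+6, 8+34) = Beta(8, 42).
Mode = (8−1)/(8+42−2) = 7/48 = 0.146.
Mean = 8/(8+42) = 8/50 = 0.160.
This is the posterior mode — the MAP estimate.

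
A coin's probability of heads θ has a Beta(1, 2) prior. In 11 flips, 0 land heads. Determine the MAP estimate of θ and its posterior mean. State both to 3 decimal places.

MAP = 0.000, posterior mean = 0.071

Posterior: Beta(1+0, 2+11) = Beta(1, 13).
Since α = 1 ≤ 1 and β > 1, the Beta density is monotone decreasing on [0,1]; the mode is at 0.
Mean = 1/(1+13) = 0.071.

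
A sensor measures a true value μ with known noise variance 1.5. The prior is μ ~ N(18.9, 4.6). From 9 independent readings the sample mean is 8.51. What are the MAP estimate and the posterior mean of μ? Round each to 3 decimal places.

Posterior for μ is Normal. Precision-weighted mean: (1/4.6·18.9 + 9/1.5·8.51) / (1/4.6 + 9/1.5) = 8.873.
A Normal posterior is symmetric, so mode = mean.

MAP = 8.873; posterior mean = 8.873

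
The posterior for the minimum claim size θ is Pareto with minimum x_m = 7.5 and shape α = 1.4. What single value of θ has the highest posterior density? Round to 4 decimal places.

7.5000

The Pareto density is strictly decreasing on [x_m, ∞), so the mode is x_m = 7.5000.
Mean = α·x_m/(α−1) = 1.4·7.5/0.4 = 26.2500.
This is the posterior mode — the MAP estimate.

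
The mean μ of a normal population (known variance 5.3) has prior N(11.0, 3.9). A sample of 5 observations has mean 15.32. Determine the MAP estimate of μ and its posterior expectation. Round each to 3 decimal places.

Posterior for μ is Normal. Precision-weighted mean: (1/3.9·11.0 + 5/5.3·15.32) / (1/3.9 + 5/5.3) = 14.397.
A Normal posterior is symmetric, so mode = mean.

MAP = 14.397, posterior mean = 14.397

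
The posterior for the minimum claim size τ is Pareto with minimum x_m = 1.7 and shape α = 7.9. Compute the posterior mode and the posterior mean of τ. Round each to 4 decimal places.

MAP = 1.7000, posterior mean = 1.9464

The Pareto density is strictly decreasing on [x_m, ∞), so the mode is x_m = 1.7000.
Mean = α·x_m/(α−1) = 7.9·1.7/6.9 = 1.9464.
The posterior is right-skewed, so the mean exceeds the mode.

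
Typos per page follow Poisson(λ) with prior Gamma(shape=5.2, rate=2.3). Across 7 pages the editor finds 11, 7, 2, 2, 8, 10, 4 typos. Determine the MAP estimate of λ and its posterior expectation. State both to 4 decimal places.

Σ counts = 44. Posterior: Gamma(shape = 5.2+44 = 49.2, rate = 2.3+7 = 9.3).
Mode = (α−1)/β = 48.2/9.3 = 5.1828.
Mean = α/β = 49.2/9.3 = 5.2903.

λ_MAP = 5.1828, E[λ|data] = 5.2903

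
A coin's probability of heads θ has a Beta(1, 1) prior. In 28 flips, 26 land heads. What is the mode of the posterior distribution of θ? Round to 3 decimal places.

Posterior: Beta(1+26, 1+2) = Beta(27, 3).
Mode = (27−1)/(27+3−2) = 26/28 = 0.929.
Mean = 27/(27+3) = 27/30 = 0.900.
This is the posterior mode — the MAP estimate.

0.929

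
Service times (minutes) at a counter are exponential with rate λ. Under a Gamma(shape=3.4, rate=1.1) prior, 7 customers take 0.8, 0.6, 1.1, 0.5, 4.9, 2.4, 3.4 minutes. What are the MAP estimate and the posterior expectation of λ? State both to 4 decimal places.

Σ times = 13.7. Posterior: Gamma(shape = 3.4+7 = 10.4, rate = 1.1+13.7 = 14.8).
Mode = (α−1)/β = 9.4/14.8 = 0.6351.
Mean = α/β = 10.4/14.8 = 0.7027.
Mean > mode: the posterior has a right tail.

MAP = 0.6351; posterior mean = 0.7027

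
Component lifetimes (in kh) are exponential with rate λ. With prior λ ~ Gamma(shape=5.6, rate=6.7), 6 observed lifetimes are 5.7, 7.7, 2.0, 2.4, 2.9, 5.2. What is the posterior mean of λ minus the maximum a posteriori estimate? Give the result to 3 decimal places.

0.031

Σ times = 25.9. Posterior: Gamma(shape = 5.6+6 = 11.6, rate = 6.7+25.9 = 32.6).
Mode = (α−1)/β = 10.6/32.6 = 0.325.
Mean = α/β = 11.6/32.6 = 0.356.
Difference = 0.356 − 0.325 = 0.031.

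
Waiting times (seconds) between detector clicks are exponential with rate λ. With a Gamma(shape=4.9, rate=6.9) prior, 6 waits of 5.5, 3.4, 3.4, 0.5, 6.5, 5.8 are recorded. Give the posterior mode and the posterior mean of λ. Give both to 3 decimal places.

Σ times = 25.1. Posterior: Gamma(shape = 4.9+6 = 10.9, rate = 6.9+25.1 = 32.0).
Mode = (α−1)/β = 9.9/32.0 = 0.309.
Mean = α/β = 10.9/32.0 = 0.341.
The posterior is right-skewed, so the mean exceeds the mode.

λ_MAP = 0.309, E[λ|data] = 0.341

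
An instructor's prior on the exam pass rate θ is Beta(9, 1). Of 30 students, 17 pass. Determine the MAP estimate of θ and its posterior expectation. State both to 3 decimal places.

Posterior: Beta(9+17, 1+13) = Beta(26, 14).
Mode = (26−1)/(26+14−2) = 25/38 = 0.658.
Mean = 26/(26+14) = 26/40 = 0.650.

MAP = 0.658; posterior mean = 0.650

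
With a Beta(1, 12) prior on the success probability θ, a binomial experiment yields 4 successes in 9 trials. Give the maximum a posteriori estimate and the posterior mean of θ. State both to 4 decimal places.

Posterior: Beta(1+4, 12+5) = Beta(5, 17).
Mode = (5−1)/(5+17−2) = 4/20 = 0.2000.
Mean = 5/(5+17) = 5/22 = 0.2273.

maximum a posteriori estimate = 0.2000, posterior mean = 0.2273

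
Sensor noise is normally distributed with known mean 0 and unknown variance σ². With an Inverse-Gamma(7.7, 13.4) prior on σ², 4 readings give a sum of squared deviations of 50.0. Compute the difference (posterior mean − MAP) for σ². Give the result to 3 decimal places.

Posterior: Inverse-Gamma(shape = 7.7+4/2 = 9.7, scale = 13.4+50.0/2 = 38.4).
Mode = β/(α+1) = 38.4/10.7 = 3.589.
Mean = β/(α−1) = 38.4/8.7 = 4.414.
Difference = 4.414 − 3.589 = 0.825.
The mean is pulled above the mode by the posterior's right skew.

0.825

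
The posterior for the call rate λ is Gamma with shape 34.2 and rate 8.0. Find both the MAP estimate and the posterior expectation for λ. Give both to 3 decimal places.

Mode = (α−1)/β = 33.2/8.0 = 4.150.
Mean = α/β = 34.2/8.0 = 4.275.
The mean is pulled above the mode by the posterior's right skew.

MAP estimate = 4.150, posterior expectation = 4.275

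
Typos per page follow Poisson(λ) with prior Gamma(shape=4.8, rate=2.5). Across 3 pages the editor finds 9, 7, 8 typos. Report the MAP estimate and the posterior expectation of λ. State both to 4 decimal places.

Σ counts = 24. Posterior: Gamma(shape = 4.8+24 = 28.8, rate = 2.5+3 = 5.5).
Mode = (α−1)/β = 27.8/5.5 = 5.0545.
Mean = α/β = 28.8/5.5 = 5.2364.
The mean is pulled above the mode by the posterior's right skew.

MAP estimate = 5.0545, posterior expectation = 5.2364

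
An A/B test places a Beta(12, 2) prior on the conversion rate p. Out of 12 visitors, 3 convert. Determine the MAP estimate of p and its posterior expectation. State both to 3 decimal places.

p_MAP = 0.583, E[p|data] = 0.577

Posterior: Beta(12+3, 2+9) = Beta(15, 11).
Mode = (15−1)/(15+11−2) = 14/24 = 0.583.
Mean = 15/(15+11) = 15/26 = 0.577.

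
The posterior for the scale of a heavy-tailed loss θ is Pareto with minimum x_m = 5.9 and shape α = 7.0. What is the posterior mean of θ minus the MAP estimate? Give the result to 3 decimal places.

The Pareto density is strictly decreasing on [x_m, ∞), so the mode is x_m = 5.900.
Mean = α·x_m/(α−1) = 7.0·5.9/6.0 = 6.883.
Difference = 6.883 − 5.900 = 0.983.
The posterior is right-skewed, so the mean exceeds the mode.

0.983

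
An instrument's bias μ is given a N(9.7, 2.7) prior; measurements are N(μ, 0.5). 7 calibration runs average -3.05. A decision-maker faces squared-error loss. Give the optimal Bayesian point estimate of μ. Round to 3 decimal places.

Posterior for μ is Normal. Precision-weighted mean: (1/2.7·9.7 + 7/0.5·-3.05) / (1/2.7 + 7/0.5) = -2.721.
A Normal posterior is symmetric, so mode = mean.
Squared-error loss ⇒ the optimal estimator is the posterior mean.

-2.721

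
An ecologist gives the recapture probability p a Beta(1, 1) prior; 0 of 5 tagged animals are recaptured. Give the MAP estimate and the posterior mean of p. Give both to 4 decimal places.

Posterior: Beta(1+0, 1+5) = Beta(1, 6).
Since α = 1 ≤ 1 and β > 1, the Beta density is monotone decreasing on [0,1]; the mode is at 0.
Mean = 1/(1+6) = 0.1429.
The mean is pulled above the mode by the posterior's right skew.

MAP: 0.0000. Posterior mean: 0.1429.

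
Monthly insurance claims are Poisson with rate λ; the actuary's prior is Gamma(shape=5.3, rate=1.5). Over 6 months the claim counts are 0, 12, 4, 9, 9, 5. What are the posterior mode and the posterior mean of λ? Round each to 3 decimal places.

MAP = 5.773, posterior mean = 5.907

Σ counts = 39. Posterior: Gamma(shape = 5.3+39 = 44.3, rate = 1.5+6 = 7.5).
Mode = (α−1)/β = 43.3/7.5 = 5.773.
Mean = α/β = 44.3/7.5 = 5.907.
Mean > mode: the posterior has a right tail.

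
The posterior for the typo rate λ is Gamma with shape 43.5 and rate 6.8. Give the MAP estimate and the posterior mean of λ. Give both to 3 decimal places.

MAP estimate = 6.250, posterior mean = 6.397

Mode = (α−1)/β = 42.5/6.8 = 6.250.
Mean = α/β = 43.5/6.8 = 6.397.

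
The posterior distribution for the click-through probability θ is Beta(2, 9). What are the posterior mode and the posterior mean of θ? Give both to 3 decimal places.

θ_MAP = 0.111, E[θ|data] = 0.182

Mode = (2−1)/(2+9−2) = 1/9 = 0.111.
Mean = 2/(2+9) = 2/11 = 0.182.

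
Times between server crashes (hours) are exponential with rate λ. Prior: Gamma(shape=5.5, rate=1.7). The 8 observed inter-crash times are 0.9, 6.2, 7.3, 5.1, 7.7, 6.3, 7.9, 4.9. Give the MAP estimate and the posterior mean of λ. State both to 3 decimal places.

Σ times = 46.3. Posterior: Gamma(shape = 5.5+8 = 13.5, rate = 1.7+46.3 = 48.0).
Mode = (α−1)/β = 12.5/48.0 = 0.260.
Mean = α/β = 13.5/48.0 = 0.281.

MAP = 0.260, posterior mean = 0.281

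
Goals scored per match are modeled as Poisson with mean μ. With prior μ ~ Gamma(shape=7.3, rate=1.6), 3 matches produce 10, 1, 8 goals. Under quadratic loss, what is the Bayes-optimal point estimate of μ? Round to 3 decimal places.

Σ counts = 19. Posterior: Gamma(shape = 7.3+19 = 26.3, rate = 1.6+3 = 4.6).
Mode = (α−1)/β = 25.3/4.6 = 5.500.
Mean = α/β = 26.3/4.6 = 5.717.
Quadratic loss ⇒ the optimal estimator is the posterior mean.

5.717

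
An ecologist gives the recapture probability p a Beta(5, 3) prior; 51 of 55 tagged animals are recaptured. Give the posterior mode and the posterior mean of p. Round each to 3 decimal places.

posterior mode = 0.902, posterior mean = 0.889

Posterior: Beta(5+51, 3+4) = Beta(56, 7).
Mode = (56−1)/(56+7−2) = 55/61 = 0.902.
Mean = 56/(56+7) = 56/63 = 0.889.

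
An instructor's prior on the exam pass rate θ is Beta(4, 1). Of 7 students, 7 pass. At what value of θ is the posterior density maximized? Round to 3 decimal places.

Posterior: Beta(4+7, 1+0) = Beta(11, 1).
Since β = 1 ≤ 1 and α > 1, the Beta density is monotone increasing on [0,1]; the mode is at 1.
Mean = 11/(11+1) = 0.917.
This is the posterior mode — the MAP estimate.

1.000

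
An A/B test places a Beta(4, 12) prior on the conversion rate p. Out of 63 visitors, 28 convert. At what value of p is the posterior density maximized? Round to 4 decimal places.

0.4026

Posterior: Beta(4+28, 12+35) = Beta(32, 47).
Mode = (32−1)/(32+47−2) = 31/77 = 0.4026.
Mean = 32/(32+47) = 32/79 = 0.4051.
This is the posterior mode — the MAP estimate.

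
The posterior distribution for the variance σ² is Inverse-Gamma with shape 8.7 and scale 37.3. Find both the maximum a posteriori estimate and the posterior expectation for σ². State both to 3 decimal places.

Mode = β/(α+1) = 37.3/9.7 = 3.845.
Mean = β/(α−1) = 37.3/7.7 = 4.844.
The mean is pulled above the mode by the posterior's right skew.

maximum a posteriori estimate = 3.845, posterior expectation = 4.844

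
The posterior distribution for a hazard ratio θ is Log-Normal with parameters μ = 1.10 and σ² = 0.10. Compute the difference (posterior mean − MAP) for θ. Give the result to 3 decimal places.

0.440

Mode = exp(μ − σ²) = exp(1.00) = 2.718.
Mean = exp(μ + σ²/2) = exp(1.150) = 3.158.
Difference = 3.158 − 2.718 = 0.440.
The posterior is right-skewed, so the mean exceeds the mode.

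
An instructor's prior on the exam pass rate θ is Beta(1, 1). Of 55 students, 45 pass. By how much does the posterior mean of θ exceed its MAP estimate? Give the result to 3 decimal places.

Posterior: Beta(1+45, 1+10) = Beta(46, 11).
Mode = (46−1)/(46+11−2) = 45/55 = 0.818.
With a flat prior the MAP equals the MLE, 45/55.
Mean = 46/(46+11) = 46/57 = 0.807.
Difference = 0.807 − 0.818 = -0.011.

-0.011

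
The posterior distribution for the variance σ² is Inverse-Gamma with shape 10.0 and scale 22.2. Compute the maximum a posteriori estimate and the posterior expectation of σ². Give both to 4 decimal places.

Mode = β/(α+1) = 22.2/11.0 = 2.0182.
Mean = β/(α−1) = 22.2/9.0 = 2.4667.
Right-skewed posterior ⇒ mode < mean.

MAP = 2.0182; posterior mean = 2.4667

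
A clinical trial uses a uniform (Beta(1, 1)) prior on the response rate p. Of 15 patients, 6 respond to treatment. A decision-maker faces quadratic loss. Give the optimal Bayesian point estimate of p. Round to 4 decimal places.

Posterior: Beta(1+6, 1+9) = Beta(7, 10).
Mode = (7−1)/(7+10−2) = 6/15 = 0.4000.
Mean = 7/(7+10) = 7/17 = 0.4118.
Quadratic loss ⇒ the optimal estimator is the posterior mean.

0.4118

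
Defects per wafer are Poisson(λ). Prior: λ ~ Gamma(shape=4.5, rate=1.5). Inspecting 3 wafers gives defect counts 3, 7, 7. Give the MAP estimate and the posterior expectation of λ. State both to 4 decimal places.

MAP = 4.5556; posterior mean = 4.7778

Σ counts = 17. Posterior: Gamma(shape = 4.5+17 = 21.5, rate = 1.5+3 = 4.5).
Mode = (α−1)/β = 20.5/4.5 = 4.5556.
Mean = α/β = 21.5/4.5 = 4.7778.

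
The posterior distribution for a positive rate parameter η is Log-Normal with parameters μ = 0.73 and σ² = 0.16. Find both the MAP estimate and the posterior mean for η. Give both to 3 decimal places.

MAP estimate = 1.768, posterior mean = 2.248

Mode = exp(μ − σ²) = exp(0.57) = 1.768.
Mean = exp(μ + σ²/2) = exp(0.810) = 2.248.
The posterior is right-skewed, so the mean exceeds the mode.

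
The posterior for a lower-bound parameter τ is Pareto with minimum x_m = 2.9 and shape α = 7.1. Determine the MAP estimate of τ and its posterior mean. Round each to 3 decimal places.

The Pareto density is strictly decreasing on [x_m, ∞), so the mode is x_m = 2.900.
Mean = α·x_m/(α−1) = 7.1·2.9/6.1 = 3.375.

MAP = 2.900, posterior mean = 3.375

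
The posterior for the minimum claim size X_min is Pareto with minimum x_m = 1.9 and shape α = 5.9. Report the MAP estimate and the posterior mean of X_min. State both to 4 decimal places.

MAP: 1.9000. Posterior mean: 2.2878.

The Pareto density is strictly decreasing on [x_m, ∞), so the mode is x_m = 1.9000.
Mean = α·x_m/(α−1) = 5.9·1.9/4.9 = 2.2878.
The posterior is right-skewed, so the mean exceeds the mode.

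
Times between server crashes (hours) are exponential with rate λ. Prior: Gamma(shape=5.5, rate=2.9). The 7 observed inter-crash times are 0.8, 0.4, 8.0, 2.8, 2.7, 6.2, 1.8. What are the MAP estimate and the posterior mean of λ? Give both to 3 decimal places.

MAP = 0.449; posterior mean = 0.488

Σ times = 22.7. Posterior: Gamma(shape = 5.5+7 = 12.5, rate = 2.9+22.7 = 25.6).
Mode = (α−1)/β = 11.5/25.6 = 0.449.
Mean = α/β = 12.5/25.6 = 0.488.
The mean is pulled above the mode by the posterior's right skew.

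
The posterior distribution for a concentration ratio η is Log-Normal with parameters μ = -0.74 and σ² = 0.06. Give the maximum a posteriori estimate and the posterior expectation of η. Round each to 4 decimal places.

maximum a posteriori estimate = 0.4493, posterior expectation = 0.4916

Mode = exp(μ − σ²) = exp(-0.80) = 0.4493.
Mean = exp(μ + σ²/2) = exp(-0.710) = 0.4916.
The mean is pulled above the mode by the posterior's right skew.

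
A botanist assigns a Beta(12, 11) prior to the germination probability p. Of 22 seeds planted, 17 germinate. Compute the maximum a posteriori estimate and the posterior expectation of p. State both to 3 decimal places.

Posterior: Beta(12+17, 11+5) = Beta(29, 16).
Mode = (29−1)/(29+16−2) = 28/43 = 0.651.
Mean = 29/(29+16) = 29/45 = 0.644.

MAP = 0.651; posterior mean = 0.644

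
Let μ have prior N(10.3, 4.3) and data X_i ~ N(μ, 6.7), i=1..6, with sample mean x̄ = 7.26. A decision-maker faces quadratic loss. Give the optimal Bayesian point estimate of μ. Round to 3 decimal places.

Posterior for μ is Normal. Precision-weighted mean: (1/4.3·10.3 + 6/6.7·7.26) / (1/4.3 + 6/6.7) = 7.887.
A Normal posterior is symmetric, so mode = mean.
Quadratic loss ⇒ the optimal estimator is the posterior mean.

7.887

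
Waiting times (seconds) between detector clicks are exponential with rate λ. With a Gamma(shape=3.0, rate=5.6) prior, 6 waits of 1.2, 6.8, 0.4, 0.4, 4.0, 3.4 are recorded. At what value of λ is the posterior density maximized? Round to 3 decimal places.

0.367

Σ times = 16.2. Posterior: Gamma(shape = 3.0+6 = 9.0, rate = 5.6+16.2 = 21.8).
Mode = (α−1)/β = 8.0/21.8 = 0.367.
Mean = α/β = 9.0/21.8 = 0.413.
This is the posterior mode — the MAP estimate.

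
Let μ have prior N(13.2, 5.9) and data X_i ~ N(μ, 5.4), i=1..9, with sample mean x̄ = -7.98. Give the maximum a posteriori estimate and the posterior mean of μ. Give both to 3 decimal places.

MAP = -6.025; posterior mean = -6.025

Posterior for μ is Normal. Precision-weighted mean: (1/5.9·13.2 + 9/5.4·-7.98) / (1/5.9 + 9/5.4) = -6.025.
A Normal posterior is symmetric, so mode = mean.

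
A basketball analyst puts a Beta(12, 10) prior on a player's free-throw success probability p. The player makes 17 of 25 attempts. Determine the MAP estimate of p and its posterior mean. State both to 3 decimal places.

MAP = 0.622; posterior mean = 0.617

Posterior: Beta(12+17, 10+8) = Beta(29, 18).
Mode = (29−1)/(29+18−2) = 28/45 = 0.622.
Mean = 29/(29+18) = 29/47 = 0.617.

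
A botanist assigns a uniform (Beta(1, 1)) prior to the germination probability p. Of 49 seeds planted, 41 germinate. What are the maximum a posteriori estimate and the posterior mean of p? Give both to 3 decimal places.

Posterior: Beta(1+41, 1+8) = Beta(42, 9).
Mode = (42−1)/(42+9−2) = 41/49 = 0.837.
With a flat prior the MAP equals the MLE, 41/49.
Mean = 42/(42+9) = 42/51 = 0.824.

MAP: 0.837. Posterior mean: 0.824.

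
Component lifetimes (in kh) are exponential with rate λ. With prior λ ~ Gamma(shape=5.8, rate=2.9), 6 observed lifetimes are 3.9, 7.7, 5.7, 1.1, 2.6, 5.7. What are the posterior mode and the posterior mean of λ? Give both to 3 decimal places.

posterior mode = 0.365, posterior mean = 0.399

Σ times = 26.7. Posterior: Gamma(shape = 5.8+6 = 11.8, rate = 2.9+26.7 = 29.6).
Mode = (α−1)/β = 10.8/29.6 = 0.365.
Mean = α/β = 11.8/29.6 = 0.399.
The mean is pulled above the mode by the posterior's right skew.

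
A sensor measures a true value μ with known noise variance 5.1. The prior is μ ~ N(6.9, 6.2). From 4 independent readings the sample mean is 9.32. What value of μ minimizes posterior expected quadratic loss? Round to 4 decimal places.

8.9072

Posterior for μ is Normal. Precision-weighted mean: (1/6.2·6.9 + 4/5.1·9.32) / (1/6.2 + 4/5.1) = 8.9072.
A Normal posterior is symmetric, so mode = mean.
Quadratic loss ⇒ the optimal estimator is the posterior mean.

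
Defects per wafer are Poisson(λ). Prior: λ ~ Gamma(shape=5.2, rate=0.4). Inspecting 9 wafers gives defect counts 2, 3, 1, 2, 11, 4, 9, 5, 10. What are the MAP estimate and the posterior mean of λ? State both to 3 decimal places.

λ_MAP = 5.447, E[λ|data] = 5.553

Σ counts = 47. Posterior: Gamma(shape = 5.2+47 = 52.2, rate = 0.4+9 = 9.4).
Mode = (α−1)/β = 51.2/9.4 = 5.447.
Mean = α/β = 52.2/9.4 = 5.553.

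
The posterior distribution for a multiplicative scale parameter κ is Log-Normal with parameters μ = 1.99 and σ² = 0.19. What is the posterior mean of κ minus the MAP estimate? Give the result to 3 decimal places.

Mode = exp(μ − σ²) = exp(1.80) = 6.050.
Mean = exp(μ + σ²/2) = exp(2.085) = 8.045.
Difference = 8.045 − 6.050 = 1.995.
The posterior is right-skewed, so the mean exceeds the mode.

1.995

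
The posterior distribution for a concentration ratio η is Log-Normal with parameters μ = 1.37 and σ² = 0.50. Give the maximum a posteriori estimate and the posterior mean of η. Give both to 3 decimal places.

Mode = exp(μ − σ²) = exp(0.87) = 2.387.
Mean = exp(μ + σ²/2) = exp(1.620) = 5.053.
Right-skewed posterior ⇒ mode < mean.

maximum a posteriori estimate = 2.387, posterior mean = 5.053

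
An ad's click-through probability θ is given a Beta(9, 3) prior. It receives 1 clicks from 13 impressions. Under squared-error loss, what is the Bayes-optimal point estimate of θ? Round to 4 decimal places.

Posterior: Beta(9+1, 3+12) = Beta(10, 15).
Mode = (10−1)/(10+15−2) = 9/23 = 0.3913.
Mean = 10/(10+15) = 10/25 = 0.4000.
Squared-error loss ⇒ the optimal estimator is the posterior mean.

0.4000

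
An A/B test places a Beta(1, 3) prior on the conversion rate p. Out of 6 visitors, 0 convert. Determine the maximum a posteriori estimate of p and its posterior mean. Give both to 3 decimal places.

Posterior: Beta(1+0, 3+6) = Beta(1, 9).
Since α = 1 ≤ 1 and β > 1, the Beta density is monotone decreasing on [0,1]; the mode is at 0.
Mean = 1/(1+9) = 0.100.
The posterior is right-skewed, so the mean exceeds the mode.

MAP: 0.000. Posterior mean: 0.100.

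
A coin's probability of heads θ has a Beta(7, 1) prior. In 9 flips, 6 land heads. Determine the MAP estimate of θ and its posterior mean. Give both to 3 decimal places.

θ_MAP = 0.800, E[θ|data] = 0.765

Posterior: Beta(7+6, 1+3) = Beta(13, 4).
Mode = (13−1)/(13+4−2) = 12/15 = 0.800.
Mean = 13/(13+4) = 13/17 = 0.765.
Left-skewed posterior ⇒ mean < mode.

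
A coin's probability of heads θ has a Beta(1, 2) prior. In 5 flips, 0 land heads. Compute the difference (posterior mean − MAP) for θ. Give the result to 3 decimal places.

Posterior: Beta(1+0, 2+5) = Beta(1, 7).
Since α = 1 ≤ 1 and β > 1, the Beta density is monotone decreasing on [0,1]; the mode is at 0.
Mean = 1/(1+7) = 0.125.
Difference = 0.125 − 0.000 = 0.125.

0.125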